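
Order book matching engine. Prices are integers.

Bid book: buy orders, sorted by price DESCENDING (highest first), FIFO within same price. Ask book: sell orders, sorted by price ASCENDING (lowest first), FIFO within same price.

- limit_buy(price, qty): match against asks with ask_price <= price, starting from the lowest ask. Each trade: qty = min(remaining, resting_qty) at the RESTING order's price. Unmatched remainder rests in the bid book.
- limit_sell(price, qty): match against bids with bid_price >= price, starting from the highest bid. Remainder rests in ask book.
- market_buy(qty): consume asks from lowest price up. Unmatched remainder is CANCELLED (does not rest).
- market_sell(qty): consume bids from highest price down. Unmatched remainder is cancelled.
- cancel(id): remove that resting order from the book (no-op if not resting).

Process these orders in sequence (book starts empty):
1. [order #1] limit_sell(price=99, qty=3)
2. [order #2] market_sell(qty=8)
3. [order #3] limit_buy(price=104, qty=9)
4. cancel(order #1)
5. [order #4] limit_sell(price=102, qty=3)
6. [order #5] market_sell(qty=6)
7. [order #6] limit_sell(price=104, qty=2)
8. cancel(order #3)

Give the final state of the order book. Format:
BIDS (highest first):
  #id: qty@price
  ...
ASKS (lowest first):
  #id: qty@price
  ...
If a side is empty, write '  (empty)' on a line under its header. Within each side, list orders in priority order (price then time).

After op 1 [order #1] limit_sell(price=99, qty=3): fills=none; bids=[-] asks=[#1:3@99]
After op 2 [order #2] market_sell(qty=8): fills=none; bids=[-] asks=[#1:3@99]
After op 3 [order #3] limit_buy(price=104, qty=9): fills=#3x#1:3@99; bids=[#3:6@104] asks=[-]
After op 4 cancel(order #1): fills=none; bids=[#3:6@104] asks=[-]
After op 5 [order #4] limit_sell(price=102, qty=3): fills=#3x#4:3@104; bids=[#3:3@104] asks=[-]
After op 6 [order #5] market_sell(qty=6): fills=#3x#5:3@104; bids=[-] asks=[-]
After op 7 [order #6] limit_sell(price=104, qty=2): fills=none; bids=[-] asks=[#6:2@104]
After op 8 cancel(order #3): fills=none; bids=[-] asks=[#6:2@104]

Answer: BIDS (highest first):
  (empty)
ASKS (lowest first):
  #6: 2@104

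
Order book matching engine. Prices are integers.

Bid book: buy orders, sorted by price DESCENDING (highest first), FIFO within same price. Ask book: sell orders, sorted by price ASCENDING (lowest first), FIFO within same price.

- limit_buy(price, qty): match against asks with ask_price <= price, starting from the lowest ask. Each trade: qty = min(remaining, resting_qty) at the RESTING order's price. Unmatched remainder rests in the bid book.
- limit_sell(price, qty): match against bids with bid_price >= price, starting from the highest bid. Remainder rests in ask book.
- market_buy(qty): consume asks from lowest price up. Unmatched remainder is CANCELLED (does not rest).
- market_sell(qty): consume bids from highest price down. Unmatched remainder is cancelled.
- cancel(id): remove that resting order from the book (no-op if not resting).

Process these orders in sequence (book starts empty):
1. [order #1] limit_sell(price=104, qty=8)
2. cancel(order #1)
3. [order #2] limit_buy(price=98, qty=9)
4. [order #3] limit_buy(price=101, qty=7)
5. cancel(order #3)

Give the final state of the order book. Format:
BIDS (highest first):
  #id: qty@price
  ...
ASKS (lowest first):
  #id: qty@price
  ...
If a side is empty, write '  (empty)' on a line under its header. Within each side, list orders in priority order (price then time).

After op 1 [order #1] limit_sell(price=104, qty=8): fills=none; bids=[-] asks=[#1:8@104]
After op 2 cancel(order #1): fills=none; bids=[-] asks=[-]
After op 3 [order #2] limit_buy(price=98, qty=9): fills=none; bids=[#2:9@98] asks=[-]
After op 4 [order #3] limit_buy(price=101, qty=7): fills=none; bids=[#3:7@101 #2:9@98] asks=[-]
After op 5 cancel(order #3): fills=none; bids=[#2:9@98] asks=[-]

Answer: BIDS (highest first):
  #2: 9@98
ASKS (lowest first):
  (empty)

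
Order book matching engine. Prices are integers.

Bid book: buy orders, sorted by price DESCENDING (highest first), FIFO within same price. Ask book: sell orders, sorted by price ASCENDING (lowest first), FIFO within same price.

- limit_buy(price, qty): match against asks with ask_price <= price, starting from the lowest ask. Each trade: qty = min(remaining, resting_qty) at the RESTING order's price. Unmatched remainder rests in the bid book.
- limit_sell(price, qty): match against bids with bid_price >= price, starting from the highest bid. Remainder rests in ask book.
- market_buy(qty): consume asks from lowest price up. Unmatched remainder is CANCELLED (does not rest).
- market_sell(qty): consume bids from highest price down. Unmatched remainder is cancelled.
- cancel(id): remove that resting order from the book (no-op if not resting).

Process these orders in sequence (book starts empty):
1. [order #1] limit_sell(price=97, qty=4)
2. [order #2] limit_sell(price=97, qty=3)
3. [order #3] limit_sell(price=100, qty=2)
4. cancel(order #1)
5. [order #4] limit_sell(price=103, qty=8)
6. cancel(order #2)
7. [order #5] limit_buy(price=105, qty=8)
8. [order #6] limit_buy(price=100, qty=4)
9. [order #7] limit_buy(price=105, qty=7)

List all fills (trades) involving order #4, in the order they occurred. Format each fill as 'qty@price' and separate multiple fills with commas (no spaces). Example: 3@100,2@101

After op 1 [order #1] limit_sell(price=97, qty=4): fills=none; bids=[-] asks=[#1:4@97]
After op 2 [order #2] limit_sell(price=97, qty=3): fills=none; bids=[-] asks=[#1:4@97 #2:3@97]
After op 3 [order #3] limit_sell(price=100, qty=2): fills=none; bids=[-] asks=[#1:4@97 #2:3@97 #3:2@100]
After op 4 cancel(order #1): fills=none; bids=[-] asks=[#2:3@97 #3:2@100]
After op 5 [order #4] limit_sell(price=103, qty=8): fills=none; bids=[-] asks=[#2:3@97 #3:2@100 #4:8@103]
After op 6 cancel(order #2): fills=none; bids=[-] asks=[#3:2@100 #4:8@103]
After op 7 [order #5] limit_buy(price=105, qty=8): fills=#5x#3:2@100 #5x#4:6@103; bids=[-] asks=[#4:2@103]
After op 8 [order #6] limit_buy(price=100, qty=4): fills=none; bids=[#6:4@100] asks=[#4:2@103]
After op 9 [order #7] limit_buy(price=105, qty=7): fills=#7x#4:2@103; bids=[#7:5@105 #6:4@100] asks=[-]

Answer: 6@103,2@103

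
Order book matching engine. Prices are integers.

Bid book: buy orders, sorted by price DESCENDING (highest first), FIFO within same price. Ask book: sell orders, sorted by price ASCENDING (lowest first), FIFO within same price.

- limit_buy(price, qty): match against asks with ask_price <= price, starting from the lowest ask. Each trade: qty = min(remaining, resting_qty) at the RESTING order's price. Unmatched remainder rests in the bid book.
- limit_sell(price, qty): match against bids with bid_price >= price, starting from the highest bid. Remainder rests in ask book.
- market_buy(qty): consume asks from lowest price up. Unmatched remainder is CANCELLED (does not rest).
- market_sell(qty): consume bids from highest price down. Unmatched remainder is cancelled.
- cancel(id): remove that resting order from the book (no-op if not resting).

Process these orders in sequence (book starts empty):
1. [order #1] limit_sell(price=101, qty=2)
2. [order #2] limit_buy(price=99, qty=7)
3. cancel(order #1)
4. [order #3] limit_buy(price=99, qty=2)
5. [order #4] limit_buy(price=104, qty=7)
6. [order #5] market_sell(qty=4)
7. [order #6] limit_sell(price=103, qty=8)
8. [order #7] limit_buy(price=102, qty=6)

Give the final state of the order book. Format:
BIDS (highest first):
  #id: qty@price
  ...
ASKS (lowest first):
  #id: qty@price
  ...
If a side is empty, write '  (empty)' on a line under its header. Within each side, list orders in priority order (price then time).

Answer: BIDS (highest first):
  #7: 6@102
  #2: 7@99
  #3: 2@99
ASKS (lowest first):
  #6: 5@103

Derivation:
After op 1 [order #1] limit_sell(price=101, qty=2): fills=none; bids=[-] asks=[#1:2@101]
After op 2 [order #2] limit_buy(price=99, qty=7): fills=none; bids=[#2:7@99] asks=[#1:2@101]
After op 3 cancel(order #1): fills=none; bids=[#2:7@99] asks=[-]
After op 4 [order #3] limit_buy(price=99, qty=2): fills=none; bids=[#2:7@99 #3:2@99] asks=[-]
After op 5 [order #4] limit_buy(price=104, qty=7): fills=none; bids=[#4:7@104 #2:7@99 #3:2@99] asks=[-]
After op 6 [order #5] market_sell(qty=4): fills=#4x#5:4@104; bids=[#4:3@104 #2:7@99 #3:2@99] asks=[-]
After op 7 [order #6] limit_sell(price=103, qty=8): fills=#4x#6:3@104; bids=[#2:7@99 #3:2@99] asks=[#6:5@103]
After op 8 [order #7] limit_buy(price=102, qty=6): fills=none; bids=[#7:6@102 #2:7@99 #3:2@99] asks=[#6:5@103]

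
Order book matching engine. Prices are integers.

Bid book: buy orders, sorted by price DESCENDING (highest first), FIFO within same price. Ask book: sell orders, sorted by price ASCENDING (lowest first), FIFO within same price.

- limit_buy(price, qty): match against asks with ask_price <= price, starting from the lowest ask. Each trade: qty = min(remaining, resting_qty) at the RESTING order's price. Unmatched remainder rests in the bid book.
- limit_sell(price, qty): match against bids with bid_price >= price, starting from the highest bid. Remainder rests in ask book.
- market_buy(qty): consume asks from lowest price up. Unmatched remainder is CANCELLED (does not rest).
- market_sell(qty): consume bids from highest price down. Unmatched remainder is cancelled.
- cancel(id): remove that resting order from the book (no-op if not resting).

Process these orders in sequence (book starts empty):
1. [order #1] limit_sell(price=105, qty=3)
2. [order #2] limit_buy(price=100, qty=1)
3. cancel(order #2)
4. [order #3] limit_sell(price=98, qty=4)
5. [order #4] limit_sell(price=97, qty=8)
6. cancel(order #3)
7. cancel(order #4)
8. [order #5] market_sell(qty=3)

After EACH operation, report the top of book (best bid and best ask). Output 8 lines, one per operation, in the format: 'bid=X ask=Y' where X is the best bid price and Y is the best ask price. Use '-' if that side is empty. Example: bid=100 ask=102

After op 1 [order #1] limit_sell(price=105, qty=3): fills=none; bids=[-] asks=[#1:3@105]
After op 2 [order #2] limit_buy(price=100, qty=1): fills=none; bids=[#2:1@100] asks=[#1:3@105]
After op 3 cancel(order #2): fills=none; bids=[-] asks=[#1:3@105]
After op 4 [order #3] limit_sell(price=98, qty=4): fills=none; bids=[-] asks=[#3:4@98 #1:3@105]
After op 5 [order #4] limit_sell(price=97, qty=8): fills=none; bids=[-] asks=[#4:8@97 #3:4@98 #1:3@105]
After op 6 cancel(order #3): fills=none; bids=[-] asks=[#4:8@97 #1:3@105]
After op 7 cancel(order #4): fills=none; bids=[-] asks=[#1:3@105]
After op 8 [order #5] market_sell(qty=3): fills=none; bids=[-] asks=[#1:3@105]

Answer: bid=- ask=105
bid=100 ask=105
bid=- ask=105
bid=- ask=98
bid=- ask=97
bid=- ask=97
bid=- ask=105
bid=- ask=105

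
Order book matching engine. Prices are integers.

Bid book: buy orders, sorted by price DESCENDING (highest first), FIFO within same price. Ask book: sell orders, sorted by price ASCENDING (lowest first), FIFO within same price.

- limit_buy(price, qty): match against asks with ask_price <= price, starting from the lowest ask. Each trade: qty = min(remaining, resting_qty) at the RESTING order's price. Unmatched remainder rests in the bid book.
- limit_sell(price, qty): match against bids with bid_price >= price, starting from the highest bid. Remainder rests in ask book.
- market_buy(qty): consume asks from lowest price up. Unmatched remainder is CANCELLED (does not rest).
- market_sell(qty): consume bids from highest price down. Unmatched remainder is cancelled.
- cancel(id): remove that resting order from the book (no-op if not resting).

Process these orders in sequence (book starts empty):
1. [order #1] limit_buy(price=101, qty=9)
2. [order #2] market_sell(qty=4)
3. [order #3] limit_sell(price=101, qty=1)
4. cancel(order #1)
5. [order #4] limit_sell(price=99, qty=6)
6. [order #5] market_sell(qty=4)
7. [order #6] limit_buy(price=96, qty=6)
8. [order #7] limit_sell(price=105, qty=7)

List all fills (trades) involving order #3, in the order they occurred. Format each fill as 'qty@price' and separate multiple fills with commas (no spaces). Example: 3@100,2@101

After op 1 [order #1] limit_buy(price=101, qty=9): fills=none; bids=[#1:9@101] asks=[-]
After op 2 [order #2] market_sell(qty=4): fills=#1x#2:4@101; bids=[#1:5@101] asks=[-]
After op 3 [order #3] limit_sell(price=101, qty=1): fills=#1x#3:1@101; bids=[#1:4@101] asks=[-]
After op 4 cancel(order #1): fills=none; bids=[-] asks=[-]
After op 5 [order #4] limit_sell(price=99, qty=6): fills=none; bids=[-] asks=[#4:6@99]
After op 6 [order #5] market_sell(qty=4): fills=none; bids=[-] asks=[#4:6@99]
After op 7 [order #6] limit_buy(price=96, qty=6): fills=none; bids=[#6:6@96] asks=[#4:6@99]
After op 8 [order #7] limit_sell(price=105, qty=7): fills=none; bids=[#6:6@96] asks=[#4:6@99 #7:7@105]

Answer: 1@101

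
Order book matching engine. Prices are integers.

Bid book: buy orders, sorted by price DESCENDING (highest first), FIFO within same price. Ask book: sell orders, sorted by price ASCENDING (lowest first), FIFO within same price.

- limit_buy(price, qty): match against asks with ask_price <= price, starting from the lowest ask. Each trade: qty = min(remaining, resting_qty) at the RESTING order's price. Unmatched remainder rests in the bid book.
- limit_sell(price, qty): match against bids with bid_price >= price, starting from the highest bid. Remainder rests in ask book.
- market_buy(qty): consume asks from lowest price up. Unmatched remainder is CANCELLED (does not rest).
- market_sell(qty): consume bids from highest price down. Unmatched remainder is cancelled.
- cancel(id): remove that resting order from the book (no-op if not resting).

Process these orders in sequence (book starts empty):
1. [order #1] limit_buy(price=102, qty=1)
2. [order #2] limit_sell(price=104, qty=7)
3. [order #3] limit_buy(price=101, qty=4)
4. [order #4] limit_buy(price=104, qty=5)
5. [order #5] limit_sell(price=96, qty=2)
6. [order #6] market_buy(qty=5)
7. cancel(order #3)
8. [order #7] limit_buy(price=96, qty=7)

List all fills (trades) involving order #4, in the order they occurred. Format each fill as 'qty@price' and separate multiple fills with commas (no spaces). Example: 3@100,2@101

Answer: 5@104

Derivation:
After op 1 [order #1] limit_buy(price=102, qty=1): fills=none; bids=[#1:1@102] asks=[-]
After op 2 [order #2] limit_sell(price=104, qty=7): fills=none; bids=[#1:1@102] asks=[#2:7@104]
After op 3 [order #3] limit_buy(price=101, qty=4): fills=none; bids=[#1:1@102 #3:4@101] asks=[#2:7@104]
After op 4 [order #4] limit_buy(price=104, qty=5): fills=#4x#2:5@104; bids=[#1:1@102 #3:4@101] asks=[#2:2@104]
After op 5 [order #5] limit_sell(price=96, qty=2): fills=#1x#5:1@102 #3x#5:1@101; bids=[#3:3@101] asks=[#2:2@104]
After op 6 [order #6] market_buy(qty=5): fills=#6x#2:2@104; bids=[#3:3@101] asks=[-]
After op 7 cancel(order #3): fills=none; bids=[-] asks=[-]
After op 8 [order #7] limit_buy(price=96, qty=7): fills=none; bids=[#7:7@96] asks=[-]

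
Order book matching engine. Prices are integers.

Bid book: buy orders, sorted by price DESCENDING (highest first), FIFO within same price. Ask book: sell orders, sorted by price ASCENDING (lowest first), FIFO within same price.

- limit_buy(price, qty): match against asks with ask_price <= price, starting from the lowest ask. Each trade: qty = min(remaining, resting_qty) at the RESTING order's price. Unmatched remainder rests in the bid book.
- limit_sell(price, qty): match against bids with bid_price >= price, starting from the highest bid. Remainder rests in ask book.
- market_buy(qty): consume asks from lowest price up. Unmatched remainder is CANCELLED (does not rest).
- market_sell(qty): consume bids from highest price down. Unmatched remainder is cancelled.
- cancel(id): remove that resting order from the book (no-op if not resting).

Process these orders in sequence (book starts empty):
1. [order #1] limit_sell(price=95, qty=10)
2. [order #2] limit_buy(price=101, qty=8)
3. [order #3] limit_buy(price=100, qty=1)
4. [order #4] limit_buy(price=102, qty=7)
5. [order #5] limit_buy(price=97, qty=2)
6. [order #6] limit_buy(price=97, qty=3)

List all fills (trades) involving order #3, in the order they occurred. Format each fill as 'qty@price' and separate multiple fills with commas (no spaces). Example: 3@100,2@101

Answer: 1@95

Derivation:
After op 1 [order #1] limit_sell(price=95, qty=10): fills=none; bids=[-] asks=[#1:10@95]
After op 2 [order #2] limit_buy(price=101, qty=8): fills=#2x#1:8@95; bids=[-] asks=[#1:2@95]
After op 3 [order #3] limit_buy(price=100, qty=1): fills=#3x#1:1@95; bids=[-] asks=[#1:1@95]
After op 4 [order #4] limit_buy(price=102, qty=7): fills=#4x#1:1@95; bids=[#4:6@102] asks=[-]
After op 5 [order #5] limit_buy(price=97, qty=2): fills=none; bids=[#4:6@102 #5:2@97] asks=[-]
After op 6 [order #6] limit_buy(price=97, qty=3): fills=none; bids=[#4:6@102 #5:2@97 #6:3@97] asks=[-]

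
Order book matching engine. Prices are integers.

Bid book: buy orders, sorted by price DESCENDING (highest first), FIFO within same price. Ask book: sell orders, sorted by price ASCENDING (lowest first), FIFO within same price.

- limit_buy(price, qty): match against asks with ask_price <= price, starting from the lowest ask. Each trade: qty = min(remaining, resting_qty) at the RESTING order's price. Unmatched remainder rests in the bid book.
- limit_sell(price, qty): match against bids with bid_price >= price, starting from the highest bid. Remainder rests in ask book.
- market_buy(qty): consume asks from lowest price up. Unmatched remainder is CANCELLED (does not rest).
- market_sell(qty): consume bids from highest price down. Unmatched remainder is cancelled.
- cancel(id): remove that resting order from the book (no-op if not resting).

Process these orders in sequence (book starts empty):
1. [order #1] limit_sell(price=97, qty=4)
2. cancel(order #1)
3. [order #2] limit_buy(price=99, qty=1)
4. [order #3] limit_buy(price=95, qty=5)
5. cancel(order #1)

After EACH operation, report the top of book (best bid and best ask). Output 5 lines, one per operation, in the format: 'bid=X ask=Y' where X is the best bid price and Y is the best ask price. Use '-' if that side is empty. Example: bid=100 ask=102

Answer: bid=- ask=97
bid=- ask=-
bid=99 ask=-
bid=99 ask=-
bid=99 ask=-

Derivation:
After op 1 [order #1] limit_sell(price=97, qty=4): fills=none; bids=[-] asks=[#1:4@97]
After op 2 cancel(order #1): fills=none; bids=[-] asks=[-]
After op 3 [order #2] limit_buy(price=99, qty=1): fills=none; bids=[#2:1@99] asks=[-]
After op 4 [order #3] limit_buy(price=95, qty=5): fills=none; bids=[#2:1@99 #3:5@95] asks=[-]
After op 5 cancel(order #1): fills=none; bids=[#2:1@99 #3:5@95] asks=[-]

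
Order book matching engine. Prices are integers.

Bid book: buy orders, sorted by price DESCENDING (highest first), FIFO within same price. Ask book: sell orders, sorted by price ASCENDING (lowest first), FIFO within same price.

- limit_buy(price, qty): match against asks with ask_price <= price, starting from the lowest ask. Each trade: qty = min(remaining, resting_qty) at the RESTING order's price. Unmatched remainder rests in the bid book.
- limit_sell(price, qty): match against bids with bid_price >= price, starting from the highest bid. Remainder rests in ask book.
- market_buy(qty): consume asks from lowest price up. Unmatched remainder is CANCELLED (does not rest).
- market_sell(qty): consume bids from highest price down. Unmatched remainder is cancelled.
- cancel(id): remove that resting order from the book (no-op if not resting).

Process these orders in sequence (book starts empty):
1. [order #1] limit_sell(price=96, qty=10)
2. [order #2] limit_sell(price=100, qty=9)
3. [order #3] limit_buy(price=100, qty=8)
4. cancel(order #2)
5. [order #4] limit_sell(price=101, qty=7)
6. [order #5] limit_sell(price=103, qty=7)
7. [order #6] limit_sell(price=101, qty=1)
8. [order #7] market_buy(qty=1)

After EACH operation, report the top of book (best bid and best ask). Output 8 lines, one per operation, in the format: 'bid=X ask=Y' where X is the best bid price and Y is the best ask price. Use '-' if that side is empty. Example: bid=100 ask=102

Answer: bid=- ask=96
bid=- ask=96
bid=- ask=96
bid=- ask=96
bid=- ask=96
bid=- ask=96
bid=- ask=96
bid=- ask=96

Derivation:
After op 1 [order #1] limit_sell(price=96, qty=10): fills=none; bids=[-] asks=[#1:10@96]
After op 2 [order #2] limit_sell(price=100, qty=9): fills=none; bids=[-] asks=[#1:10@96 #2:9@100]
After op 3 [order #3] limit_buy(price=100, qty=8): fills=#3x#1:8@96; bids=[-] asks=[#1:2@96 #2:9@100]
After op 4 cancel(order #2): fills=none; bids=[-] asks=[#1:2@96]
After op 5 [order #4] limit_sell(price=101, qty=7): fills=none; bids=[-] asks=[#1:2@96 #4:7@101]
After op 6 [order #5] limit_sell(price=103, qty=7): fills=none; bids=[-] asks=[#1:2@96 #4:7@101 #5:7@103]
After op 7 [order #6] limit_sell(price=101, qty=1): fills=none; bids=[-] asks=[#1:2@96 #4:7@101 #6:1@101 #5:7@103]
After op 8 [order #7] market_buy(qty=1): fills=#7x#1:1@96; bids=[-] asks=[#1:1@96 #4:7@101 #6:1@101 #5:7@103]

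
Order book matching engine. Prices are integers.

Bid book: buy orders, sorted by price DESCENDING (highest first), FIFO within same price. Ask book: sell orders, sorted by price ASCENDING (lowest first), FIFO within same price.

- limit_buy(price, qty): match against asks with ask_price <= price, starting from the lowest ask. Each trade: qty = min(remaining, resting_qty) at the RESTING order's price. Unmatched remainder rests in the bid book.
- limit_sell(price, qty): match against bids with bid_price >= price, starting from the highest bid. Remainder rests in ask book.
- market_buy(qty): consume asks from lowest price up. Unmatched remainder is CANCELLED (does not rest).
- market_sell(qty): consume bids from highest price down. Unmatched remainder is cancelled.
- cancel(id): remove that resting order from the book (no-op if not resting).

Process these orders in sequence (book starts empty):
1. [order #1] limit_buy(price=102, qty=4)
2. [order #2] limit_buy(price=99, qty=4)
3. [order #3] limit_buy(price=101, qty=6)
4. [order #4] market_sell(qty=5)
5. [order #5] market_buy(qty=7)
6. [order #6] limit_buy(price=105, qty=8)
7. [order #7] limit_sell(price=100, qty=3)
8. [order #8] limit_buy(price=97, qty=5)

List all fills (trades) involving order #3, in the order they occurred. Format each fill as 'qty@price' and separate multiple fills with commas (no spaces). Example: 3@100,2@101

After op 1 [order #1] limit_buy(price=102, qty=4): fills=none; bids=[#1:4@102] asks=[-]
After op 2 [order #2] limit_buy(price=99, qty=4): fills=none; bids=[#1:4@102 #2:4@99] asks=[-]
After op 3 [order #3] limit_buy(price=101, qty=6): fills=none; bids=[#1:4@102 #3:6@101 #2:4@99] asks=[-]
After op 4 [order #4] market_sell(qty=5): fills=#1x#4:4@102 #3x#4:1@101; bids=[#3:5@101 #2:4@99] asks=[-]
After op 5 [order #5] market_buy(qty=7): fills=none; bids=[#3:5@101 #2:4@99] asks=[-]
After op 6 [order #6] limit_buy(price=105, qty=8): fills=none; bids=[#6:8@105 #3:5@101 #2:4@99] asks=[-]
After op 7 [order #7] limit_sell(price=100, qty=3): fills=#6x#7:3@105; bids=[#6:5@105 #3:5@101 #2:4@99] asks=[-]
After op 8 [order #8] limit_buy(price=97, qty=5): fills=none; bids=[#6:5@105 #3:5@101 #2:4@99 #8:5@97] asks=[-]

Answer: 1@101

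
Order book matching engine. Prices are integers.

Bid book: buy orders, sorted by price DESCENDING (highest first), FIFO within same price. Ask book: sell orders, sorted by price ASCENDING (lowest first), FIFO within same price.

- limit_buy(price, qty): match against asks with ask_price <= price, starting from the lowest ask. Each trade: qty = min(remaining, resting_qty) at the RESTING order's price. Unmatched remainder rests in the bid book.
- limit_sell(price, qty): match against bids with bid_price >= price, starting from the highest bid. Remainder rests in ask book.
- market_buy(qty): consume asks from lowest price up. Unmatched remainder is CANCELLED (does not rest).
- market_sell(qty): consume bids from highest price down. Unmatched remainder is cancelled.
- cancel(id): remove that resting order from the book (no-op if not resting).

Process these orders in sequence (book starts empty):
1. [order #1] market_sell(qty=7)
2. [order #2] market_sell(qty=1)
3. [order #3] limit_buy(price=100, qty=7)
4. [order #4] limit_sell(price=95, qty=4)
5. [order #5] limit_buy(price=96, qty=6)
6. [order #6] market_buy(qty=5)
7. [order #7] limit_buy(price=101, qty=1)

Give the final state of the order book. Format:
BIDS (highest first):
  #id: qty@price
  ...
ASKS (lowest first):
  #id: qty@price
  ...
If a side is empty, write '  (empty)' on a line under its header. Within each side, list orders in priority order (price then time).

Answer: BIDS (highest first):
  #7: 1@101
  #3: 3@100
  #5: 6@96
ASKS (lowest first):
  (empty)

Derivation:
After op 1 [order #1] market_sell(qty=7): fills=none; bids=[-] asks=[-]
After op 2 [order #2] market_sell(qty=1): fills=none; bids=[-] asks=[-]
After op 3 [order #3] limit_buy(price=100, qty=7): fills=none; bids=[#3:7@100] asks=[-]
After op 4 [order #4] limit_sell(price=95, qty=4): fills=#3x#4:4@100; bids=[#3:3@100] asks=[-]
After op 5 [order #5] limit_buy(price=96, qty=6): fills=none; bids=[#3:3@100 #5:6@96] asks=[-]
After op 6 [order #6] market_buy(qty=5): fills=none; bids=[#3:3@100 #5:6@96] asks=[-]
After op 7 [order #7] limit_buy(price=101, qty=1): fills=none; bids=[#7:1@101 #3:3@100 #5:6@96] asks=[-]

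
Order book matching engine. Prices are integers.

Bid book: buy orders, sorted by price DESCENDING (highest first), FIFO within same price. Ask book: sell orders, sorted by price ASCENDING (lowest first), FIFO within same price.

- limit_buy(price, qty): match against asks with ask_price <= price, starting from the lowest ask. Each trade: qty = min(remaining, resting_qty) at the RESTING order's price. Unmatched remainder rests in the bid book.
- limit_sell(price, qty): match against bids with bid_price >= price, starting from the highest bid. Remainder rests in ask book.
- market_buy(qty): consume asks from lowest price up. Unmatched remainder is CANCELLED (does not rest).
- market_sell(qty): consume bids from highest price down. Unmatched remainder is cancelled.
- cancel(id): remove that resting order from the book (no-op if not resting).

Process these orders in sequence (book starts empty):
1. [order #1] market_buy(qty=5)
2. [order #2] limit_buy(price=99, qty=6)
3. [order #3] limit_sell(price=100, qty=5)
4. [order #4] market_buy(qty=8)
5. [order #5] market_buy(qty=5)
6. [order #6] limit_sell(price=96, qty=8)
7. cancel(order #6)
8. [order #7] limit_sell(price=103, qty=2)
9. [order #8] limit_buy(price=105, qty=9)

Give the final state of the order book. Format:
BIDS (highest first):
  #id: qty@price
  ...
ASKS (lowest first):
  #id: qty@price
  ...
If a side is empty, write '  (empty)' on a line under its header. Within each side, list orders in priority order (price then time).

Answer: BIDS (highest first):
  #8: 7@105
ASKS (lowest first):
  (empty)

Derivation:
After op 1 [order #1] market_buy(qty=5): fills=none; bids=[-] asks=[-]
After op 2 [order #2] limit_buy(price=99, qty=6): fills=none; bids=[#2:6@99] asks=[-]
After op 3 [order #3] limit_sell(price=100, qty=5): fills=none; bids=[#2:6@99] asks=[#3:5@100]
After op 4 [order #4] market_buy(qty=8): fills=#4x#3:5@100; bids=[#2:6@99] asks=[-]
After op 5 [order #5] market_buy(qty=5): fills=none; bids=[#2:6@99] asks=[-]
After op 6 [order #6] limit_sell(price=96, qty=8): fills=#2x#6:6@99; bids=[-] asks=[#6:2@96]
After op 7 cancel(order #6): fills=none; bids=[-] asks=[-]
After op 8 [order #7] limit_sell(price=103, qty=2): fills=none; bids=[-] asks=[#7:2@103]
After op 9 [order #8] limit_buy(price=105, qty=9): fills=#8x#7:2@103; bids=[#8:7@105] asks=[-]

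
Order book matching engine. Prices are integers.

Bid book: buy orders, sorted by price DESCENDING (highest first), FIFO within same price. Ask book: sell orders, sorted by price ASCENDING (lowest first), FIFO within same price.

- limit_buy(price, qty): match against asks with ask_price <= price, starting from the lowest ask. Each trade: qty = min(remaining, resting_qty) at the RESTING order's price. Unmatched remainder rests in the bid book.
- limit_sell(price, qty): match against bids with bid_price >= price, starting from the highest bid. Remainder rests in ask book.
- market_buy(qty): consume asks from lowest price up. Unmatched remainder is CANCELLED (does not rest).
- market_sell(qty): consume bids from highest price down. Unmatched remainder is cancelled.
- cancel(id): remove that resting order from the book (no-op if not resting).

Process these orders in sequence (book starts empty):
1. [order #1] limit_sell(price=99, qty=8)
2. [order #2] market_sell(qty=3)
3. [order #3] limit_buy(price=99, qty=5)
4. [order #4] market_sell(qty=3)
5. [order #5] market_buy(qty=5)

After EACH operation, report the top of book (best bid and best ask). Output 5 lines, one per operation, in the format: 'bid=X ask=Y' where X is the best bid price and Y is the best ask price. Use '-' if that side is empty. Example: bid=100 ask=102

After op 1 [order #1] limit_sell(price=99, qty=8): fills=none; bids=[-] asks=[#1:8@99]
After op 2 [order #2] market_sell(qty=3): fills=none; bids=[-] asks=[#1:8@99]
After op 3 [order #3] limit_buy(price=99, qty=5): fills=#3x#1:5@99; bids=[-] asks=[#1:3@99]
After op 4 [order #4] market_sell(qty=3): fills=none; bids=[-] asks=[#1:3@99]
After op 5 [order #5] market_buy(qty=5): fills=#5x#1:3@99; bids=[-] asks=[-]

Answer: bid=- ask=99
bid=- ask=99
bid=- ask=99
bid=- ask=99
bid=- ask=-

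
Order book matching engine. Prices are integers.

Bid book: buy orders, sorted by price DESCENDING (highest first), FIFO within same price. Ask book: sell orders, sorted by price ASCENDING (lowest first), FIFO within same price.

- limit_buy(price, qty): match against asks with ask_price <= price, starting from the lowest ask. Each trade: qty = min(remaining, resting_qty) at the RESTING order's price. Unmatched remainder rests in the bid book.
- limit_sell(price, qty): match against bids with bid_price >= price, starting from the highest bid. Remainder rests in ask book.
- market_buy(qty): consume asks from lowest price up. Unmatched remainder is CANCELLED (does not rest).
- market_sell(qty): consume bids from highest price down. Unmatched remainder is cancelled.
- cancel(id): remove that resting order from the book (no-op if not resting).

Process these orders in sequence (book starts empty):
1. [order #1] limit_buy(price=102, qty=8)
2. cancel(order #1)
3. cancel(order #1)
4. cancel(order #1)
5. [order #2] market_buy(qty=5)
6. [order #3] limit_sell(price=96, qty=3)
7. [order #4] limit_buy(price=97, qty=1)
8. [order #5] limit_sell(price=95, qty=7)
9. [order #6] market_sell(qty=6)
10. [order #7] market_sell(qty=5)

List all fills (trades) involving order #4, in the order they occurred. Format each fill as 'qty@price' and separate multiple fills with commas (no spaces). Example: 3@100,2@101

After op 1 [order #1] limit_buy(price=102, qty=8): fills=none; bids=[#1:8@102] asks=[-]
After op 2 cancel(order #1): fills=none; bids=[-] asks=[-]
After op 3 cancel(order #1): fills=none; bids=[-] asks=[-]
After op 4 cancel(order #1): fills=none; bids=[-] asks=[-]
After op 5 [order #2] market_buy(qty=5): fills=none; bids=[-] asks=[-]
After op 6 [order #3] limit_sell(price=96, qty=3): fills=none; bids=[-] asks=[#3:3@96]
After op 7 [order #4] limit_buy(price=97, qty=1): fills=#4x#3:1@96; bids=[-] asks=[#3:2@96]
After op 8 [order #5] limit_sell(price=95, qty=7): fills=none; bids=[-] asks=[#5:7@95 #3:2@96]
After op 9 [order #6] market_sell(qty=6): fills=none; bids=[-] asks=[#5:7@95 #3:2@96]
After op 10 [order #7] market_sell(qty=5): fills=none; bids=[-] asks=[#5:7@95 #3:2@96]

Answer: 1@96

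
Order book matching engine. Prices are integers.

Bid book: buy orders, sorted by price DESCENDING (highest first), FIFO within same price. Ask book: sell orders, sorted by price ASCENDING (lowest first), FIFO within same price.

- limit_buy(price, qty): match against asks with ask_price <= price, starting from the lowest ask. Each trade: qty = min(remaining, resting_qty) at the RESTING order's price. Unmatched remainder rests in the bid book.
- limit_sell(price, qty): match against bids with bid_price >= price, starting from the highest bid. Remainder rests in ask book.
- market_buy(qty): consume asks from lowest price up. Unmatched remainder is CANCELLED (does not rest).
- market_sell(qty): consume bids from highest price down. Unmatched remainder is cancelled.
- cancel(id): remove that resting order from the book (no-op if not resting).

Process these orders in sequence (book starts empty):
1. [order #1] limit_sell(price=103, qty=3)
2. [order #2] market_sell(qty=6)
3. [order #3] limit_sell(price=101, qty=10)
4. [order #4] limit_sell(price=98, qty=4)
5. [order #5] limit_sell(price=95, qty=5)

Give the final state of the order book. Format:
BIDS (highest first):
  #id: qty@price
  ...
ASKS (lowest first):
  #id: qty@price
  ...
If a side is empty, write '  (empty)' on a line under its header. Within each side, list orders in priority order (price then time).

After op 1 [order #1] limit_sell(price=103, qty=3): fills=none; bids=[-] asks=[#1:3@103]
After op 2 [order #2] market_sell(qty=6): fills=none; bids=[-] asks=[#1:3@103]
After op 3 [order #3] limit_sell(price=101, qty=10): fills=none; bids=[-] asks=[#3:10@101 #1:3@103]
After op 4 [order #4] limit_sell(price=98, qty=4): fills=none; bids=[-] asks=[#4:4@98 #3:10@101 #1:3@103]
After op 5 [order #5] limit_sell(price=95, qty=5): fills=none; bids=[-] asks=[#5:5@95 #4:4@98 #3:10@101 #1:3@103]

Answer: BIDS (highest first):
  (empty)
ASKS (lowest first):
  #5: 5@95
  #4: 4@98
  #3: 10@101
  #1: 3@103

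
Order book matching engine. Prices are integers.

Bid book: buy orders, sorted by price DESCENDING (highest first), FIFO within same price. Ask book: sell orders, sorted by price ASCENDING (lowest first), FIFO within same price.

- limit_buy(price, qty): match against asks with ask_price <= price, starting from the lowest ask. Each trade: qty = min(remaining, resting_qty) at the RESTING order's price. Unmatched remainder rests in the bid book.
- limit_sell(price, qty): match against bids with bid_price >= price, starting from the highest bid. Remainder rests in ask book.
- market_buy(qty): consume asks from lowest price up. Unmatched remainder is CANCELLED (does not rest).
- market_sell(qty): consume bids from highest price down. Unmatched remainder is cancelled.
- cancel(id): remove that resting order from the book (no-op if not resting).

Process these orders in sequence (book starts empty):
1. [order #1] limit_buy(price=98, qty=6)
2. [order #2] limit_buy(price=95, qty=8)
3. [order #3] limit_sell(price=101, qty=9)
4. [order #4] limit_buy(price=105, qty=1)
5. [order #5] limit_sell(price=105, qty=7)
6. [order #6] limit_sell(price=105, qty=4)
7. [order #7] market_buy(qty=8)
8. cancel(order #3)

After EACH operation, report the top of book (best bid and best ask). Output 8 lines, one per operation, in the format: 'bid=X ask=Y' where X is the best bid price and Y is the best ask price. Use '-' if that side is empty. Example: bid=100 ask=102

After op 1 [order #1] limit_buy(price=98, qty=6): fills=none; bids=[#1:6@98] asks=[-]
After op 2 [order #2] limit_buy(price=95, qty=8): fills=none; bids=[#1:6@98 #2:8@95] asks=[-]
After op 3 [order #3] limit_sell(price=101, qty=9): fills=none; bids=[#1:6@98 #2:8@95] asks=[#3:9@101]
After op 4 [order #4] limit_buy(price=105, qty=1): fills=#4x#3:1@101; bids=[#1:6@98 #2:8@95] asks=[#3:8@101]
After op 5 [order #5] limit_sell(price=105, qty=7): fills=none; bids=[#1:6@98 #2:8@95] asks=[#3:8@101 #5:7@105]
After op 6 [order #6] limit_sell(price=105, qty=4): fills=none; bids=[#1:6@98 #2:8@95] asks=[#3:8@101 #5:7@105 #6:4@105]
After op 7 [order #7] market_buy(qty=8): fills=#7x#3:8@101; bids=[#1:6@98 #2:8@95] asks=[#5:7@105 #6:4@105]
After op 8 cancel(order #3): fills=none; bids=[#1:6@98 #2:8@95] asks=[#5:7@105 #6:4@105]

Answer: bid=98 ask=-
bid=98 ask=-
bid=98 ask=101
bid=98 ask=101
bid=98 ask=101
bid=98 ask=101
bid=98 ask=105
bid=98 ask=105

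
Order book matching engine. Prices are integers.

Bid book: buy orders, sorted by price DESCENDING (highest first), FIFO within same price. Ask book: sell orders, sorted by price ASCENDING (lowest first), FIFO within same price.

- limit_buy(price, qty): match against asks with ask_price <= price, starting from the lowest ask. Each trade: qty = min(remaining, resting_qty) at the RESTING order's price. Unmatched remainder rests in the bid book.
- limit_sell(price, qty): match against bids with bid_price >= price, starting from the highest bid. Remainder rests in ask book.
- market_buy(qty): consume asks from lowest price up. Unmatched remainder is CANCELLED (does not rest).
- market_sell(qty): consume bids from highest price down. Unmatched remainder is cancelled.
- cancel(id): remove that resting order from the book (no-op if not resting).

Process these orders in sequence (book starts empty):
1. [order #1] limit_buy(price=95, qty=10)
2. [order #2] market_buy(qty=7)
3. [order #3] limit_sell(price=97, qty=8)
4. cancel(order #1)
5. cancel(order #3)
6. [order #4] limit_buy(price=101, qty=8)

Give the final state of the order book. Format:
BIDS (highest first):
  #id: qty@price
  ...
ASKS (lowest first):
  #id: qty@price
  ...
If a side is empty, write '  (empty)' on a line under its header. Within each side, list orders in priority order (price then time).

After op 1 [order #1] limit_buy(price=95, qty=10): fills=none; bids=[#1:10@95] asks=[-]
After op 2 [order #2] market_buy(qty=7): fills=none; bids=[#1:10@95] asks=[-]
After op 3 [order #3] limit_sell(price=97, qty=8): fills=none; bids=[#1:10@95] asks=[#3:8@97]
After op 4 cancel(order #1): fills=none; bids=[-] asks=[#3:8@97]
After op 5 cancel(order #3): fills=none; bids=[-] asks=[-]
After op 6 [order #4] limit_buy(price=101, qty=8): fills=none; bids=[#4:8@101] asks=[-]

Answer: BIDS (highest first):
  #4: 8@101
ASKS (lowest first):
  (empty)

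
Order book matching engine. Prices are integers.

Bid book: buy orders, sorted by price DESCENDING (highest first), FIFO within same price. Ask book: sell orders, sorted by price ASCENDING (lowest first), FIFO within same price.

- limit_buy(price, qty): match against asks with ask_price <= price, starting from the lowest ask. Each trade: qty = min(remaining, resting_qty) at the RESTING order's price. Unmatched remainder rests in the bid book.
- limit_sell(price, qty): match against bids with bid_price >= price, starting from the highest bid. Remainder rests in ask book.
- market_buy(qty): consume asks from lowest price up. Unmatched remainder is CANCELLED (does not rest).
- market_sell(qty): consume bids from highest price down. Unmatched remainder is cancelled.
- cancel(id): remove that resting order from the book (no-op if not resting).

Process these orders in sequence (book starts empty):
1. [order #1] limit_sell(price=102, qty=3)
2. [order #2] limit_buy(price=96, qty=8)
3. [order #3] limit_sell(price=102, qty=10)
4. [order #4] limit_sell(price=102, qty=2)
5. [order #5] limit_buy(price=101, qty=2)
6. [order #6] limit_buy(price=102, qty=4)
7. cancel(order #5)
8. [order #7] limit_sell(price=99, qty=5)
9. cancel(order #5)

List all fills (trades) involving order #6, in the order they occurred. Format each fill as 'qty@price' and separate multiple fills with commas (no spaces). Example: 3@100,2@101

Answer: 3@102,1@102

Derivation:
After op 1 [order #1] limit_sell(price=102, qty=3): fills=none; bids=[-] asks=[#1:3@102]
After op 2 [order #2] limit_buy(price=96, qty=8): fills=none; bids=[#2:8@96] asks=[#1:3@102]
After op 3 [order #3] limit_sell(price=102, qty=10): fills=none; bids=[#2:8@96] asks=[#1:3@102 #3:10@102]
After op 4 [order #4] limit_sell(price=102, qty=2): fills=none; bids=[#2:8@96] asks=[#1:3@102 #3:10@102 #4:2@102]
After op 5 [order #5] limit_buy(price=101, qty=2): fills=none; bids=[#5:2@101 #2:8@96] asks=[#1:3@102 #3:10@102 #4:2@102]
After op 6 [order #6] limit_buy(price=102, qty=4): fills=#6x#1:3@102 #6x#3:1@102; bids=[#5:2@101 #2:8@96] asks=[#3:9@102 #4:2@102]
After op 7 cancel(order #5): fills=none; bids=[#2:8@96] asks=[#3:9@102 #4:2@102]
After op 8 [order #7] limit_sell(price=99, qty=5): fills=none; bids=[#2:8@96] asks=[#7:5@99 #3:9@102 #4:2@102]
After op 9 cancel(order #5): fills=none; bids=[#2:8@96] asks=[#7:5@99 #3:9@102 #4:2@102]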